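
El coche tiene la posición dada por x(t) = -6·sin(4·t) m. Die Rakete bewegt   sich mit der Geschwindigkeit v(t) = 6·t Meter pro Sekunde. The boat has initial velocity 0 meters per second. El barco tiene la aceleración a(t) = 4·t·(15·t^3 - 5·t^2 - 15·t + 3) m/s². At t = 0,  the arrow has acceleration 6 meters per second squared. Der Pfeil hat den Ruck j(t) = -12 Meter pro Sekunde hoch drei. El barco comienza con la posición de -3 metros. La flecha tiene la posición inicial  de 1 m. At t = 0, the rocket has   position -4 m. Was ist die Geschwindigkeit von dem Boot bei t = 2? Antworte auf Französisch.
Nous devons trouver l'intégrale de notre équation de l'accélération a(t) = 4·t·(15·t^3 - 5·t^2 - 15·t + 3) 1 fois. En prenant ∫a(t)dt et en appliquant v(0) = 0, nous trouvons v(t) = t^2·(12·t^3 - 5·t^2 - 20·t + 6). En utilisant v(t) = t^2·(12·t^3 - 5·t^2 - 20·t + 6) et en substituant t = 2, nous trouvons v = 168.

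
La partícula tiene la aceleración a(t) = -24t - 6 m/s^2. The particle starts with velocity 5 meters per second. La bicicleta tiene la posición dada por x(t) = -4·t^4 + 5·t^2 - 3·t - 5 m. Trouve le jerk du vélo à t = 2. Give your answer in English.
Starting from position x(t) = -4·t^4 + 5·t^2 - 3·t - 5, we take 3 derivatives. The derivative of position gives velocity: v(t) = -16·t^3 + 10·t - 3. Taking d/dt of v(t), we find a(t) = 10 - 48·t^2. Taking d/dt of a(t), we find j(t) = -96·t. We have jerk j(t) = -96·t. Substituting t = 2: j(2) = -192.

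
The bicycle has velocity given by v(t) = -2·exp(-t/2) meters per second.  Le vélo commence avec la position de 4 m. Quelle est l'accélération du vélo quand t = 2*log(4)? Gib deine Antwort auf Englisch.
We must differentiate our velocity equation v(t) = -2·exp(-t/2) 1 time. Taking d/dt of v(t), we find a(t) = exp(-t/2). From the given acceleration equation a(t) = exp(-t/2), we substitute t = 2*log(4) to get a = 1/4.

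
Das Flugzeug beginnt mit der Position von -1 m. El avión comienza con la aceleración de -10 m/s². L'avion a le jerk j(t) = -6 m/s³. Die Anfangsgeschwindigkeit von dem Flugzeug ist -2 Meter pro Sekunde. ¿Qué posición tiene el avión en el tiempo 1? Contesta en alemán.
Wir müssen unsere Gleichung für den Ruck j(t) = -6 3-mal integrieren. Durch Integration von dem Ruck und Verwendung der Anfangsbedingung a(0) = -10, erhalten wir a(t) = -6·t - 10. Mit ∫a(t)dt und Anwendung von v(0) = -2, finden wir v(t) = -3·t^2 - 10·t - 2. Das Integral von der Geschwindigkeit ist die Position. Mit x(0) = -1 erhalten wir x(t) = -t^3 - 5·t^2 - 2·t - 1. Aus der Gleichung für die Position x(t) = -t^3 - 5·t^2 - 2·t - 1, setzen wir t = 1 ein und erhalten x = -9.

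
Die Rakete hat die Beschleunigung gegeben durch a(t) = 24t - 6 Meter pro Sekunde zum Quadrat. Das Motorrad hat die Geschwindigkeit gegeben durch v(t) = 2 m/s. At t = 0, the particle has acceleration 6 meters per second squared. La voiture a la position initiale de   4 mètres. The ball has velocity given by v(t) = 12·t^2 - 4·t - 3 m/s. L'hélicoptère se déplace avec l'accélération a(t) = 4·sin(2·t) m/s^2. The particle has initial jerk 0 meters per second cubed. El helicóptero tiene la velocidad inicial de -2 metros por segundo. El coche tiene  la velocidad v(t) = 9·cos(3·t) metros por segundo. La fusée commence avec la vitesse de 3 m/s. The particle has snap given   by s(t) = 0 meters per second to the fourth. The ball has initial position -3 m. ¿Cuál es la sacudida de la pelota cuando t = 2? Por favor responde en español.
Para resolver esto, necesitamos tomar 2 derivadas de nuestra ecuación de la velocidad v(t) = 12·t^2 - 4·t - 3. La derivada de la velocidad da la aceleración: a(t) = 24·t - 4. Tomando d/dt de a(t), encontramos j(t) = 24. Tenemos la sacudida j(t) = 24. Sustituyendo t = 2: j(2) = 24.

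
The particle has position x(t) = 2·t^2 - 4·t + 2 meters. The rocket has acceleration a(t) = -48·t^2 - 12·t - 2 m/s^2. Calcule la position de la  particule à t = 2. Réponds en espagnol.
De la ecuación de la posición x(t) = 2·t^2 - 4·t + 2, sustituimos t = 2 para obtener x = 2.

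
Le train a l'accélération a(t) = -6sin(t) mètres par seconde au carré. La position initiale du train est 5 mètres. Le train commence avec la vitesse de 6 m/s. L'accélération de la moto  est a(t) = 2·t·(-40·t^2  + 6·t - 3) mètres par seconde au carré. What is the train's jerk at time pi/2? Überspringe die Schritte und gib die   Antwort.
j(pi/2) = 0.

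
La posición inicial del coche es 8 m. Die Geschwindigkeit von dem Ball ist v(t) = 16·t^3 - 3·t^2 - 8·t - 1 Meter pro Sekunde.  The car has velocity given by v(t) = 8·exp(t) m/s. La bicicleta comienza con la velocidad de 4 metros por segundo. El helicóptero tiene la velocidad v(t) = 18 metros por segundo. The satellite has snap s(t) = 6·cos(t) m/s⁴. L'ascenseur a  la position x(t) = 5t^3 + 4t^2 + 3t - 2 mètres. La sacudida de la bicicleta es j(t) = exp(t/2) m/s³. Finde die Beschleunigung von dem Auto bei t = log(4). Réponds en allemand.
Wir müssen unsere Gleichung für die Geschwindigkeit v(t) = 8·exp(t) 1-mal ableiten. Die Ableitung von der Geschwindigkeit ergibt die Beschleunigung: a(t) = 8·exp(t). Wir haben die Beschleunigung a(t) = 8·exp(t). Durch Einsetzen von t = log(4): a(log(4)) = 32.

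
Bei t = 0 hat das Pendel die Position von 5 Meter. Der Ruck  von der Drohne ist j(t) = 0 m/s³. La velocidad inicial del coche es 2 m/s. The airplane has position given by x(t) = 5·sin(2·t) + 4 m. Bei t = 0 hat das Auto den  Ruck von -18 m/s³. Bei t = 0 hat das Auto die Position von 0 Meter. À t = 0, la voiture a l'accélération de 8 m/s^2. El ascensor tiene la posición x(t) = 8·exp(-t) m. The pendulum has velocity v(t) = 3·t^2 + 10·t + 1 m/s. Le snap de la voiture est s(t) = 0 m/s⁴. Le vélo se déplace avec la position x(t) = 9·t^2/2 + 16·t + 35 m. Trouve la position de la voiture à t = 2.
Pour résoudre ceci, nous devons prendre 4 intégrales de notre équation du snap s(t) = 0. L'intégrale du snap est le jerk. En utilisant j(0) = -18, nous obtenons j(t) = -18. En prenant ∫j(t)dt et en appliquant a(0) = 8, nous trouvons a(t) = 8 - 18·t. En intégrant l'accélération et en utilisant la condition initiale v(0) = 2, nous obtenons v(t) = -9·t^2 + 8·t + 2. La primitive de la vitesse est la position. En utilisant x(0) = 0, nous obtenons x(t) = -3·t^3 + 4·t^2 + 2·t. Nous avons la position x(t) = -3·t^3 + 4·t^2 + 2·t. En substituant t = 2: x(2) = -4.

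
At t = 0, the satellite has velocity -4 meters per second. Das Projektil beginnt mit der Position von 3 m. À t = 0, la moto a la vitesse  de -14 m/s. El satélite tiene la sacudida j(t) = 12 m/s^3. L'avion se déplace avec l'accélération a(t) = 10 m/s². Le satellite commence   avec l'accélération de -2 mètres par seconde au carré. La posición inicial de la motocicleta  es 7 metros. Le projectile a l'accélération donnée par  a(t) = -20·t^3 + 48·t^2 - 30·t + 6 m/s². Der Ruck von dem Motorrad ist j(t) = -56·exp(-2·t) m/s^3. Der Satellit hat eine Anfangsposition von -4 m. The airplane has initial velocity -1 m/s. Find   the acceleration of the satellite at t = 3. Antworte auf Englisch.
To solve this, we need to take 1 antiderivative of our jerk equation j(t) = 12. Integrating jerk and using the initial condition a(0) = -2, we get a(t) = 12·t - 2. Using a(t) = 12·t - 2 and substituting t = 3, we find a = 34.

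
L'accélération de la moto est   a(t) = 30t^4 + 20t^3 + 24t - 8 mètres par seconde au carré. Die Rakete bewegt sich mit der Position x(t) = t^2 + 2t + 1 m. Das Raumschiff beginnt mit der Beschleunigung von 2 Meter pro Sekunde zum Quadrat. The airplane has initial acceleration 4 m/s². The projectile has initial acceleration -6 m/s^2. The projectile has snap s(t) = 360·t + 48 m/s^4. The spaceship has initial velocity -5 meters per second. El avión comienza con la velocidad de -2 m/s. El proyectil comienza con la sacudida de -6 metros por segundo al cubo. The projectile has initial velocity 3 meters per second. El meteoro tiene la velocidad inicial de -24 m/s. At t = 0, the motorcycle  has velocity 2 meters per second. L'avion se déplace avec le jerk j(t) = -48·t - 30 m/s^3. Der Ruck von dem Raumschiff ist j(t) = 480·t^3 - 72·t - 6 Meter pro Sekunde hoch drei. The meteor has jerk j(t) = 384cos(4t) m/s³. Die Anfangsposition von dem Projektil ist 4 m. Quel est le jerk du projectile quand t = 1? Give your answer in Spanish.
Partiendo del snap s(t) = 360·t + 48, tomamos 1 antiderivada. Integrando el snap y usando la condición inicial j(0) = -6, obtenemos j(t) = 180·t^2 + 48·t - 6. Tenemos la sacudida j(t) = 180·t^2 + 48·t - 6. Sustituyendo t = 1: j(1) = 222.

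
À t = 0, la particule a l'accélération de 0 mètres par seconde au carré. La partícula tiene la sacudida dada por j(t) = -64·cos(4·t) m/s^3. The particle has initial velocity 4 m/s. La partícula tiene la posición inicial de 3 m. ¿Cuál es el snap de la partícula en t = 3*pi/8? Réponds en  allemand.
Wir müssen unsere Gleichung für den Ruck j(t) = -64·cos(4·t) 1-mal ableiten. Mit d/dt von j(t) finden wir s(t) = 256·sin(4·t). Wir haben den Snap s(t) = 256·sin(4·t). Durch Einsetzen von t = 3*pi/8: s(3*pi/8) = -256.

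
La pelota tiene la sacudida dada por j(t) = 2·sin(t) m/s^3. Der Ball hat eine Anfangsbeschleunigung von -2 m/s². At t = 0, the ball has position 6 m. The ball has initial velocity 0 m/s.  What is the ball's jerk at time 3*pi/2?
From the given jerk equation j(t) = 2·sin(t), we substitute t = 3*pi/2 to get j = -2.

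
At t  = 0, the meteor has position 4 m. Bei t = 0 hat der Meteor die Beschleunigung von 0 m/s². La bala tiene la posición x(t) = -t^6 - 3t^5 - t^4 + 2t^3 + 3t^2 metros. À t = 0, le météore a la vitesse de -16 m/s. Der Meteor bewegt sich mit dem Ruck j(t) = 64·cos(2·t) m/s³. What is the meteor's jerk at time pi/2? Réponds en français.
De l'équation du jerk j(t) = 64·cos(2·t), nous substituons t = pi/2 pour obtenir j = -64.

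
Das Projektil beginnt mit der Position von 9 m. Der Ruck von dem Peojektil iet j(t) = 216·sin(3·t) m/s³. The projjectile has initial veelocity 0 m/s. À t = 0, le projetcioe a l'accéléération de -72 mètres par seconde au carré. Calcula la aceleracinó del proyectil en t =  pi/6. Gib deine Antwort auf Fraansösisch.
Pour résoudre ceci, nous devons prendre 1 primitive de notre équation du jerk j(t) = 216·sin(3·t). L'intégrale du jerk est l'accélération. En utilisant a(0) = -72, nous obtenons a(t) = -72·cos(3·t). De l'équation de l'accélération a(t) = -72·cos(3·t), nous substituons t = pi/6 pour obtenir a = 0.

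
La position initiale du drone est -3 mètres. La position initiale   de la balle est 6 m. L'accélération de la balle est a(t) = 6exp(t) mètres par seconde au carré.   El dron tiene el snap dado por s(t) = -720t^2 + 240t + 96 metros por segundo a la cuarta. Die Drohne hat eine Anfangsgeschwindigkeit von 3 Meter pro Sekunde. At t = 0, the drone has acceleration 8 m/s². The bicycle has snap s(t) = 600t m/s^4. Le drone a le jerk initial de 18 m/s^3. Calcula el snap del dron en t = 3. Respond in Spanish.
Usando s(t) = -720·t^2 + 240·t + 96 y sustituyendo t = 3, encontramos s = -5664.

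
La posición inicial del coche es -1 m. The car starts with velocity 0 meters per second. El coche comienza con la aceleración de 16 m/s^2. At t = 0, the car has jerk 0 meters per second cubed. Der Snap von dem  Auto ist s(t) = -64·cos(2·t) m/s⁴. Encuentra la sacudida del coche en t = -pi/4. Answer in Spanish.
Debemos encontrar la antiderivada de nuestra ecuación del snap s(t) = -64·cos(2·t) 1 vez. La integral del snap, con j(0) = 0, da la sacudida: j(t) = -32·sin(2·t). Usando j(t) = -32·sin(2·t) y sustituyendo t = -pi/4, encontramos j = 32.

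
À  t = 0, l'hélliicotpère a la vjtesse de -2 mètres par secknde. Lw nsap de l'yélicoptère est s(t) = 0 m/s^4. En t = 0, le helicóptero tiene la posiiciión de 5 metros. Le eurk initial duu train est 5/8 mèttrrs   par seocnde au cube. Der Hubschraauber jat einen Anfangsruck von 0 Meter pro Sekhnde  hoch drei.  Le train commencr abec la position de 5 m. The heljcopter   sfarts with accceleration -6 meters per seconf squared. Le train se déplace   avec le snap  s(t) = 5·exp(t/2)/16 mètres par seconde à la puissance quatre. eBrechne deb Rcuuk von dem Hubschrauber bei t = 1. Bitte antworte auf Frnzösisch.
Nous devons trouver la primitive de notre équation du snap s(t) = 0 1 fois. L'intégrale du snap est le jerk. En utilisant j(0) = 0, nous obtenons j(t) = 0. De l'équation du jerk j(t) = 0, nous substituons t = 1 pour obtenir j = 0.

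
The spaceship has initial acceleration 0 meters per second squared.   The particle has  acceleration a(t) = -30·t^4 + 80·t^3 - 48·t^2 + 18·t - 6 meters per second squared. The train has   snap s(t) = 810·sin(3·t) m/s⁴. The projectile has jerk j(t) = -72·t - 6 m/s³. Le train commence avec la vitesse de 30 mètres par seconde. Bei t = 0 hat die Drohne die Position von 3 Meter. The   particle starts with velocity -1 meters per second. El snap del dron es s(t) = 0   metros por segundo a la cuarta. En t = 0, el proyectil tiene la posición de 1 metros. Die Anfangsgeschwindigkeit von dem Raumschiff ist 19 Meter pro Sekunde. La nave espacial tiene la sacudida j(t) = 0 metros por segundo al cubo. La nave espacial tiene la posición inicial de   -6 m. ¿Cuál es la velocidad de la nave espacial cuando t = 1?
Partiendo de la sacudida j(t) = 0, tomamos 2 integrales. Integrando la sacudida y usando la condición inicial a(0) = 0, obtenemos a(t) = 0. La antiderivada de la aceleración, con v(0) = 19, da la velocidad: v(t) = 19. De la ecuación de la velocidad v(t) = 19, sustituimos t = 1 para obtener v = 19.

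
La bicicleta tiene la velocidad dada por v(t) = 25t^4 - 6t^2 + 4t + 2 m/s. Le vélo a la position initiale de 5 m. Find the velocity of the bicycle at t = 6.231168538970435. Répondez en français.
Nous avons la vitesse v(t) = 25·t^4 - 6·t^2 + 4·t + 2. En substituant t = 6.231168538970435: v(6.231168538970435) = 37483.2537995949.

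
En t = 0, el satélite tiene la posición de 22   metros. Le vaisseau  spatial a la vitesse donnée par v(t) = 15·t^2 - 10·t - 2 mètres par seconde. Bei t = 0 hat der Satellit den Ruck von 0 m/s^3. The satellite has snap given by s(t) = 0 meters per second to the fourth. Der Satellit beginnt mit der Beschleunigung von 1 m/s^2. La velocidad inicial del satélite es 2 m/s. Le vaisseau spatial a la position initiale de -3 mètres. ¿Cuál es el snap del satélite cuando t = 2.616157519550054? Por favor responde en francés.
Nous avons le snap s(t) = 0. En substituant t = 2.616157519550054: s(2.616157519550054) = 0.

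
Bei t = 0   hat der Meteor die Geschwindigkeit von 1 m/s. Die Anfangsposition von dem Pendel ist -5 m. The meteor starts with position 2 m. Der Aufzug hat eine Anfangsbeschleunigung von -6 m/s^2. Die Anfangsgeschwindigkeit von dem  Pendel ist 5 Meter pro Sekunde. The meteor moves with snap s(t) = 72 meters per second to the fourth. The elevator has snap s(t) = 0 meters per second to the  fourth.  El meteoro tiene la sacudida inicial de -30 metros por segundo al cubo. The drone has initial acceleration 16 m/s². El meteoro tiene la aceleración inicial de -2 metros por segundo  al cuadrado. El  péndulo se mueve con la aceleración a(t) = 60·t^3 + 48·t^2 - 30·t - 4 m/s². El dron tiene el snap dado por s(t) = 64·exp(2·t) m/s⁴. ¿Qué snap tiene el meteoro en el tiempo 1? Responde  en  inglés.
From the given snap equation s(t) = 72, we substitute t = 1 to get s = 72.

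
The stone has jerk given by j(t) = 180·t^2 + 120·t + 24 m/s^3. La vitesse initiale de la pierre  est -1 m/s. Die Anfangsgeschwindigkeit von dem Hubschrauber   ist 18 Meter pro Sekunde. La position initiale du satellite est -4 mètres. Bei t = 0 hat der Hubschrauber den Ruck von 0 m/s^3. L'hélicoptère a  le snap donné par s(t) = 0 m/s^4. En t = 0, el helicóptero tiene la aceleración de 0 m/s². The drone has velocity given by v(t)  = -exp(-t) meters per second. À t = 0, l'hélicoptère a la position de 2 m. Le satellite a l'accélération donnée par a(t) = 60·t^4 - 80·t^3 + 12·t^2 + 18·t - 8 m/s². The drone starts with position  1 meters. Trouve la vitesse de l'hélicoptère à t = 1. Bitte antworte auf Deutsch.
Um dies zu lösen, müssen wir 3 Stammfunktionen unserer Gleichung für den Snap s(t) = 0 finden. Das Integral von dem Snap ist der Ruck. Mit j(0) = 0 erhalten wir j(t) = 0. Die Stammfunktion von dem Ruck ist die Beschleunigung. Mit a(0) = 0 erhalten wir a(t) = 0. Durch Integration von der Beschleunigung und Verwendung der Anfangsbedingung v(0) = 18, erhalten wir v(t) = 18. Wir haben die Geschwindigkeit v(t) = 18. Durch Einsetzen von t = 1: v(1) = 18.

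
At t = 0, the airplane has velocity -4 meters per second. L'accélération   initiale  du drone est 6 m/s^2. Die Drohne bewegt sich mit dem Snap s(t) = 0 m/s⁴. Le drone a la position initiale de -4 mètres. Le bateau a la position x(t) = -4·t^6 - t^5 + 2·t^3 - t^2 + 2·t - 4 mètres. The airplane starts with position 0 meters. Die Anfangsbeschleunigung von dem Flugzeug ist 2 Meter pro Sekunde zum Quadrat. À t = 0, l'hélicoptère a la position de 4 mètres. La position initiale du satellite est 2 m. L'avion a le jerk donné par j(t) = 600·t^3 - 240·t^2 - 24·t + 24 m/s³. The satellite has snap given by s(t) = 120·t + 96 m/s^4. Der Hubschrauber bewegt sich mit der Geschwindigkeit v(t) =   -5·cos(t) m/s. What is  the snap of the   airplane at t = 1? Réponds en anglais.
We must differentiate our jerk equation j(t) = 600·t^3 - 240·t^2 - 24·t + 24 1 time. Differentiating jerk, we get snap: s(t) = 1800·t^2 - 480·t - 24. From the given snap equation s(t) = 1800·t^2 - 480·t - 24, we substitute t = 1 to get s = 1296.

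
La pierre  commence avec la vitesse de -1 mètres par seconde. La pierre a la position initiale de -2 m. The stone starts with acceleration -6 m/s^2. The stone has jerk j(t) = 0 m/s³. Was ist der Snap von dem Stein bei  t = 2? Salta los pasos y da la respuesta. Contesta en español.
En t = 2, s = 0.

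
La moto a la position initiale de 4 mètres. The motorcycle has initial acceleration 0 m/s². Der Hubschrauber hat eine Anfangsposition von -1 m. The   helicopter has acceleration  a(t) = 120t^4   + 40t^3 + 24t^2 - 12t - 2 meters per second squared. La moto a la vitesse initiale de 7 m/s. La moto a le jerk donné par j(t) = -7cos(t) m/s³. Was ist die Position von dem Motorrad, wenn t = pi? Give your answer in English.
We must find the antiderivative of our jerk equation j(t) = -7·cos(t) 3 times. The antiderivative of jerk, with a(0) = 0, gives acceleration: a(t) = -7·sin(t). Integrating acceleration and using the initial condition v(0) = 7, we get v(t) = 7·cos(t). Taking ∫v(t)dt and applying x(0) = 4, we find x(t) = 7·sin(t) + 4. From the given position equation x(t) = 7·sin(t) + 4, we substitute t = pi to get x = 4.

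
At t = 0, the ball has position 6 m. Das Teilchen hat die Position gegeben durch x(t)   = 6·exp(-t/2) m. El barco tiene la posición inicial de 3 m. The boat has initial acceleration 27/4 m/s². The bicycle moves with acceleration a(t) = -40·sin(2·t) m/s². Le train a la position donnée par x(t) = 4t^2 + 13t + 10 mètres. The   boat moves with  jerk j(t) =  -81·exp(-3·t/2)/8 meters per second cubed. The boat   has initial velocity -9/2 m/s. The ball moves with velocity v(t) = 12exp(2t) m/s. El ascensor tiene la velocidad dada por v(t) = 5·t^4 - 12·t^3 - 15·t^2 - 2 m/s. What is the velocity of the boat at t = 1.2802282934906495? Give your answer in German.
Ausgehend von dem Ruck j(t) = -81·exp(-3·t/2)/8, nehmen wir 2 Integrale. Die Stammfunktion von dem Ruck, mit a(0) = 27/4, ergibt die Beschleunigung: a(t) = 27·exp(-3·t/2)/4. Durch Integration von der Beschleunigung und Verwendung der Anfangsbedingung v(0) = -9/2, erhalten wir v(t) = -9·exp(-3·t/2)/2. Wir haben die Geschwindigkeit v(t) = -9·exp(-3·t/2)/2. Durch Einsetzen von t = 1.2802282934906495: v(1.2802282934906495) = -0.659505449711779.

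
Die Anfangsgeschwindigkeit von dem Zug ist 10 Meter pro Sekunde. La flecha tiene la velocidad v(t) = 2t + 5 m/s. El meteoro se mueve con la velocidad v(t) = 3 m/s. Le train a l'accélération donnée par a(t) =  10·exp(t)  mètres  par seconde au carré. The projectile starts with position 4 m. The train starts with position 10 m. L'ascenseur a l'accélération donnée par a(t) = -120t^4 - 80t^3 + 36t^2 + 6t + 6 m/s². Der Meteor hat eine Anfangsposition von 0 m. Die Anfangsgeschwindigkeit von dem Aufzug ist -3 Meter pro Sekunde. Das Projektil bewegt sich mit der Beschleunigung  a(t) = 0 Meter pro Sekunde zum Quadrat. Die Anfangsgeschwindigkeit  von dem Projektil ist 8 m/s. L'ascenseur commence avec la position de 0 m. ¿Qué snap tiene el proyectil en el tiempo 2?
Partiendo de la aceleración a(t) = 0, tomamos 2 derivadas. Tomando d/dt de a(t), encontramos j(t) = 0. Tomando d/dt de j(t), encontramos s(t) = 0. Usando s(t) = 0 y sustituyendo t = 2, encontramos s = 0.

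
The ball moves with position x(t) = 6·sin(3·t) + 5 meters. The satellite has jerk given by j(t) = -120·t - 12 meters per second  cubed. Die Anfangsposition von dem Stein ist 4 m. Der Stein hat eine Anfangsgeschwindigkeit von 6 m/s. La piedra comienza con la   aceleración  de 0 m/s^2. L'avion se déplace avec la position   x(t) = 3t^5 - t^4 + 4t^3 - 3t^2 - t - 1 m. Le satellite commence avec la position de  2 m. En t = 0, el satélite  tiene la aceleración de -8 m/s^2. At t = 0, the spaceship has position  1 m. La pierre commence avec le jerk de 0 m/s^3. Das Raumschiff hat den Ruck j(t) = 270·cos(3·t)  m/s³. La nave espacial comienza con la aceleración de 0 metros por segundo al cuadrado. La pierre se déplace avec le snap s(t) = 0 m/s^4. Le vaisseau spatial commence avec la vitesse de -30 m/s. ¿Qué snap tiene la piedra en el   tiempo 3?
Usando s(t) = 0 y sustituyendo t = 3, encontramos s = 0.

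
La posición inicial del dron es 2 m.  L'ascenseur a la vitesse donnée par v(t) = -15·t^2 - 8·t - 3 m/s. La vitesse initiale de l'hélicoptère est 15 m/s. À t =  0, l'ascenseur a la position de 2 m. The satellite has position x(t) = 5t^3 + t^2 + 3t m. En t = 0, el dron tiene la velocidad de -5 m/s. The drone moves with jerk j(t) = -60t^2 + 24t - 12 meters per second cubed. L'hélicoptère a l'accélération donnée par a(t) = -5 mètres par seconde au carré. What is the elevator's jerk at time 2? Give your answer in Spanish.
Debemos derivar nuestra ecuación de la velocidad v(t) = -15·t^2 - 8·t - 3 2 veces. Derivando la velocidad, obtenemos la aceleración: a(t) = -30·t - 8. Derivando la aceleración, obtenemos la sacudida: j(t) = -30. De la ecuación de la sacudida j(t) = -30, sustituimos t = 2 para obtener j = -30.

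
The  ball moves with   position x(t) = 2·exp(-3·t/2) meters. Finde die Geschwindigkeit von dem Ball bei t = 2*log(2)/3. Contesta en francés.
Nous devons dériver notre équation de la position x(t) = 2·exp(-3·t/2) 1 fois. En prenant d/dt de x(t), nous trouvons v(t) = -3·exp(-3·t/2). Nous avons la vitesse v(t) = -3·exp(-3·t/2). En substituant t = 2*log(2)/3: v(2*log(2)/3) = -3/2.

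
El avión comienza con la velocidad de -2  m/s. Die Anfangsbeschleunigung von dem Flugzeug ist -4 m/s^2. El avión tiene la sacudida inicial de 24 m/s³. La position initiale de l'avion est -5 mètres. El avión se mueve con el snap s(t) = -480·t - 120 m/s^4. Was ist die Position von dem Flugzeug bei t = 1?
Ausgehend von dem Snap s(t) = -480·t - 120, nehmen wir 4 Stammfunktionen. Die Stammfunktion von dem Snap ist der Ruck. Mit j(0) = 24 erhalten wir j(t) = -240·t^2 - 120·t + 24. Das Integral von dem Ruck ist die Beschleunigung. Mit a(0) = -4 erhalten wir a(t) = -80·t^3 - 60·t^2 + 24·t - 4. Durch Integration von der Beschleunigung und Verwendung der Anfangsbedingung v(0) = -2, erhalten wir v(t) = -20·t^4 - 20·t^3 + 12·t^2 - 4·t - 2. Das Integral von der Geschwindigkeit ist die Position. Mit x(0) = -5 erhalten wir x(t) = -4·t^5 - 5·t^4 + 4·t^3 - 2·t^2 - 2·t - 5. Aus der Gleichung für die Position x(t) = -4·t^5 - 5·t^4 + 4·t^3 - 2·t^2 - 2·t - 5, setzen wir t = 1 ein und erhalten x = -14.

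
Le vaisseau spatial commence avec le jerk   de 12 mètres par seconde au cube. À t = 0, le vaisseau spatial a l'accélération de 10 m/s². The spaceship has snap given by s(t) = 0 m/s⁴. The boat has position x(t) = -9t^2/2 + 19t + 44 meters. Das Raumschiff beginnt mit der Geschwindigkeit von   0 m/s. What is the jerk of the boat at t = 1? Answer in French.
En partant de la position x(t) = -9·t^2/2 + 19·t + 44, nous prenons 3 dérivées. En dérivant la position, nous obtenons la vitesse: v(t) = 19 - 9·t. En prenant d/dt de v(t), nous trouvons a(t) = -9. La dérivée de l'accélération donne le jerk: j(t) = 0. En utilisant j(t) = 0 et en substituant t = 1, nous trouvons j = 0.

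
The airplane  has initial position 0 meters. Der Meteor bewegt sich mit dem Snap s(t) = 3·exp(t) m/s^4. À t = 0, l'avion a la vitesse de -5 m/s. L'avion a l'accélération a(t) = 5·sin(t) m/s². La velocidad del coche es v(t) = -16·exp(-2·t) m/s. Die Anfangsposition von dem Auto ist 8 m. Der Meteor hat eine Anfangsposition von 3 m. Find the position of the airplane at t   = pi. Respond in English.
We must find the integral of our acceleration equation a(t) = 5·sin(t) 2 times. Finding the antiderivative of a(t) and using v(0) = -5: v(t) = -5·cos(t). The integral of velocity, with x(0) = 0, gives position: x(t) = -5·sin(t). We have position x(t) = -5·sin(t). Substituting t = pi: x(pi) = 0.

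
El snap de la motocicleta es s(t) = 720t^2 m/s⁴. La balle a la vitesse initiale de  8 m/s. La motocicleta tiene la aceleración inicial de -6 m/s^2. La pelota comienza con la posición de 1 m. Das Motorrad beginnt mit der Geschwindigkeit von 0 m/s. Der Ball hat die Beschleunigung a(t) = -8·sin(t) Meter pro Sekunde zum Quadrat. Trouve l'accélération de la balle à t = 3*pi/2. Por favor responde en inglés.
We have acceleration a(t) = -8·sin(t). Substituting t = 3*pi/2: a(3*pi/2) = 8.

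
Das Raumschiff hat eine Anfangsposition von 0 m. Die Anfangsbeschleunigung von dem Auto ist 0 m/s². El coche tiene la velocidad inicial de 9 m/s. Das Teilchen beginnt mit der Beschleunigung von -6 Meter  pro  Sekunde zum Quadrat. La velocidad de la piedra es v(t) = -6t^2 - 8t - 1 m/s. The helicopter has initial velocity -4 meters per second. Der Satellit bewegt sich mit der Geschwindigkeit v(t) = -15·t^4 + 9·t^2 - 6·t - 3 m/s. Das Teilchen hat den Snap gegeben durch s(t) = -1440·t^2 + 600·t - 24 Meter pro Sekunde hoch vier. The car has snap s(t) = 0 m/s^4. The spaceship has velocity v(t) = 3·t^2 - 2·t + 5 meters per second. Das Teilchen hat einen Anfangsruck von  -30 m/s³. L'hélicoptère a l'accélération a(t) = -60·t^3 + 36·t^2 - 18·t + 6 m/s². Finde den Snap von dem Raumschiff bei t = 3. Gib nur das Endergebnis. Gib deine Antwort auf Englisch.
At t = 3, s = 0.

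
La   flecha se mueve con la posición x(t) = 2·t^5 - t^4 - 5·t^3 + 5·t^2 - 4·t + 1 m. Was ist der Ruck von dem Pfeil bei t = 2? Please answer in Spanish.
Para resolver esto, necesitamos tomar 3 derivadas de nuestra ecuación de la posición x(t) = 2·t^5 - t^4 - 5·t^3 + 5·t^2 - 4·t + 1. Tomando d/dt de x(t), encontramos v(t) = 10·t^4 - 4·t^3 - 15·t^2 + 10·t - 4. Derivando la velocidad, obtenemos la aceleración: a(t) = 40·t^3 - 12·t^2 - 30·t + 10. Tomando d/dt de a(t), encontramos j(t) = 120·t^2 - 24·t - 30. Usando j(t) = 120·t^2 - 24·t - 30 y sustituyendo t = 2, encontramos j = 402.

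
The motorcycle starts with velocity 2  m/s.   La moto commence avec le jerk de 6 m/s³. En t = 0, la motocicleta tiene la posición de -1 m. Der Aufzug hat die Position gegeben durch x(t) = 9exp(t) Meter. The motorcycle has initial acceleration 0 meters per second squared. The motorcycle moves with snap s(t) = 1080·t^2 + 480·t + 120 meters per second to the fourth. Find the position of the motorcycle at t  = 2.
We need to integrate our snap equation s(t) = 1080·t^2 + 480·t + 120 4 times. Taking ∫s(t)dt and applying j(0) = 6, we find j(t) = 360·t^3 + 240·t^2 + 120·t + 6. Taking ∫j(t)dt and applying a(0) = 0, we find a(t) = 2·t·(45·t^3 + 40·t^2 + 30·t + 3). Integrating acceleration and using the initial condition v(0) = 2, we get v(t) = 18·t^5 + 20·t^4 + 20·t^3 + 3·t^2 + 2. Integrating velocity and using the initial condition x(0) = -1, we get x(t) = 3·t^6 + 4·t^5 + 5·t^4 + t^3 + 2·t - 1. From the given position equation x(t) = 3·t^6 + 4·t^5 + 5·t^4 + t^3 + 2·t - 1, we substitute t = 2 to get x = 411.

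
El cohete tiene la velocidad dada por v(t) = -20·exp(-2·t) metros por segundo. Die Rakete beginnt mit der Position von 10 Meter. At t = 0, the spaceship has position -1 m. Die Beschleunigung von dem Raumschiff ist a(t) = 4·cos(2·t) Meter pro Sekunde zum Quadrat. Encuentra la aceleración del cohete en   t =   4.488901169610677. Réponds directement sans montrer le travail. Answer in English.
The acceleration at t = 4.488901169610677 is a = 0.00504719374046774.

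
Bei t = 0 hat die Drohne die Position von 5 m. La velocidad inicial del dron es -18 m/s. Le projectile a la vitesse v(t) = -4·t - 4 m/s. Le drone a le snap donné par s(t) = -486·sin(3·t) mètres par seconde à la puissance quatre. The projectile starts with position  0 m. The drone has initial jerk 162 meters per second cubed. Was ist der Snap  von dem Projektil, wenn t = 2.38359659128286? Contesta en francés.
En partant de la vitesse v(t) = -4·t - 4, nous prenons 3 dérivées. En dérivant la vitesse, nous obtenons l'accélération: a(t) = -4. En prenant d/dt de a(t), nous trouvons j(t) = 0. En dérivant le jerk, nous obtenons le snap: s(t) = 0. En utilisant s(t) = 0 et en substituant t = 2.38359659128286, nous trouvons s = 0.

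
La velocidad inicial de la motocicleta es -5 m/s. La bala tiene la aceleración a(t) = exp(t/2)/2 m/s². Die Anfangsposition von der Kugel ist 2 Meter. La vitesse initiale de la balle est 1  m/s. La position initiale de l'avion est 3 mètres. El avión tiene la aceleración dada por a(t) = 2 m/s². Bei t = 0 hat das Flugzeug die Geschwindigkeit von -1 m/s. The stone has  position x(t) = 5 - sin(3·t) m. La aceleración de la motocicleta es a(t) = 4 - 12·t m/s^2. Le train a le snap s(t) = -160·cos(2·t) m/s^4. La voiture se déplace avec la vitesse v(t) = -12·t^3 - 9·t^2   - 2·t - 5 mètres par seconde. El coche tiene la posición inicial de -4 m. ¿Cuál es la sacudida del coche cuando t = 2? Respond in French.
En partant de la vitesse v(t) = -12·t^3 - 9·t^2 - 2·t - 5, nous prenons 2 dérivées. En prenant d/dt de v(t), nous trouvons a(t) = -36·t^2 - 18·t - 2. En prenant d/dt de a(t), nous trouvons j(t) = -72·t - 18. Nous avons le jerk j(t) = -72·t - 18. En substituant t = 2: j(2) = -162.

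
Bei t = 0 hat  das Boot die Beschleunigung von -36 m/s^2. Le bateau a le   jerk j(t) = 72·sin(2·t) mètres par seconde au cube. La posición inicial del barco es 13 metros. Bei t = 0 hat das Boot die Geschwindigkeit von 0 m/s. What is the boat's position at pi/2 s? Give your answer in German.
Ausgehend von dem Ruck j(t) = 72·sin(2·t), nehmen wir 3 Stammfunktionen. Mit ∫j(t)dt und Anwendung von a(0) = -36, finden wir a(t) = -36·cos(2·t). Das Integral von der Beschleunigung ist die Geschwindigkeit. Mit v(0) = 0 erhalten wir v(t) = -18·sin(2·t). Die Stammfunktion von der Geschwindigkeit ist die Position. Mit x(0) = 13 erhalten wir x(t) = 9·cos(2·t) + 4. Aus der Gleichung für die Position x(t) = 9·cos(2·t) + 4, setzen wir t = pi/2 ein und erhalten x = -5.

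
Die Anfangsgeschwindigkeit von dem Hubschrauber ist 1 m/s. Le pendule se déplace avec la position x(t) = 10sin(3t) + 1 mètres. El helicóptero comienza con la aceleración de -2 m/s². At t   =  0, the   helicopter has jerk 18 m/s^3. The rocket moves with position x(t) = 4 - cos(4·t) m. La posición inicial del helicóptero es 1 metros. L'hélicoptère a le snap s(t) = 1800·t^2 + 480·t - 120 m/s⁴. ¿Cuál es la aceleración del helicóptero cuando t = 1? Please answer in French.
En partant du snap s(t) = 1800·t^2 + 480·t - 120, nous prenons 2 primitives. En prenant ∫s(t)dt et en appliquant j(0) = 18, nous trouvons j(t) = 600·t^3 + 240·t^2 - 120·t + 18. L'intégrale du jerk est l'accélération. En utilisant a(0) = -2, nous obtenons a(t) = 150·t^4 + 80·t^3 - 60·t^2 + 18·t - 2. De l'équation de l'accélération a(t) = 150·t^4 + 80·t^3 - 60·t^2 + 18·t - 2, nous substituons t = 1 pour obtenir a = 186.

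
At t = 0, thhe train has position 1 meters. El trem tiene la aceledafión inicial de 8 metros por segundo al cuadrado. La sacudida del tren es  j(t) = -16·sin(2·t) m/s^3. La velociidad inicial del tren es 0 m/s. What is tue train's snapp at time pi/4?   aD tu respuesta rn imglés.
Starting from jerk j(t) = -16·sin(2·t), we take 1 derivative. Taking d/dt of j(t), we find s(t) = -32·cos(2·t). From the given snap equation s(t) = -32·cos(2·t), we substitute t = pi/4 to get s = 0.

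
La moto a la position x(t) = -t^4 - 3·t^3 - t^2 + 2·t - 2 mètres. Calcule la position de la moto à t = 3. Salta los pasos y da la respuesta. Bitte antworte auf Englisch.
The position at t = 3 is x = -167.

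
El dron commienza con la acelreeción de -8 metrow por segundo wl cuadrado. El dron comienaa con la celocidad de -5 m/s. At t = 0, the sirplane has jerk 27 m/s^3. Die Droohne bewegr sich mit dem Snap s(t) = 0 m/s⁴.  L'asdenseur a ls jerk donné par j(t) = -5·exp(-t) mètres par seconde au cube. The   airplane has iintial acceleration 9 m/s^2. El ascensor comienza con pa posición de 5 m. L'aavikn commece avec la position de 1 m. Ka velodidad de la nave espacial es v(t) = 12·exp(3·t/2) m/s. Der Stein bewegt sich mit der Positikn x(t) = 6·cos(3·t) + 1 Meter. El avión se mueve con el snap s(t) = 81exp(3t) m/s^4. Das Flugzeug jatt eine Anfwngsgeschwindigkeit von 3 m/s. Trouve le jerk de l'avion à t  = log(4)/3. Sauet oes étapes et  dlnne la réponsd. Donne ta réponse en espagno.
La respuesta es 108.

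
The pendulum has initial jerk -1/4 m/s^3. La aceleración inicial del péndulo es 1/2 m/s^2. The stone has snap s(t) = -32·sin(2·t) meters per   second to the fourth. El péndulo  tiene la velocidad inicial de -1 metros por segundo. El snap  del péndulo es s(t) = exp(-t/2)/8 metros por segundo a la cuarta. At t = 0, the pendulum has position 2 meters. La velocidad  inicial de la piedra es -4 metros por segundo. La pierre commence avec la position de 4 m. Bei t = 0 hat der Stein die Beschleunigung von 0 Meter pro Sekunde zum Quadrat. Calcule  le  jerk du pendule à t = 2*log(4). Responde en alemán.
Wir müssen unsere Gleichung für den Snap s(t) = exp(-t/2)/8 1-mal integrieren. Das Integral von dem Snap, mit j(0) = -1/4, ergibt den Ruck: j(t) = -exp(-t/2)/4. Aus der Gleichung für den Ruck j(t) = -exp(-t/2)/4, setzen wir t = 2*log(4) ein und erhalten j = -1/16.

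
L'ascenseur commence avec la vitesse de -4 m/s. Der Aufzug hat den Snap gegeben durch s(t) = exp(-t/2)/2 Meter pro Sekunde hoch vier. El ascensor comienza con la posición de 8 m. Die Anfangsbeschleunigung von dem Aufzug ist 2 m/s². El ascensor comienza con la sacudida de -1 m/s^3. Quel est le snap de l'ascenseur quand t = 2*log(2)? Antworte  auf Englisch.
From the given snap equation s(t) = exp(-t/2)/2, we substitute t = 2*log(2) to get s = 1/4.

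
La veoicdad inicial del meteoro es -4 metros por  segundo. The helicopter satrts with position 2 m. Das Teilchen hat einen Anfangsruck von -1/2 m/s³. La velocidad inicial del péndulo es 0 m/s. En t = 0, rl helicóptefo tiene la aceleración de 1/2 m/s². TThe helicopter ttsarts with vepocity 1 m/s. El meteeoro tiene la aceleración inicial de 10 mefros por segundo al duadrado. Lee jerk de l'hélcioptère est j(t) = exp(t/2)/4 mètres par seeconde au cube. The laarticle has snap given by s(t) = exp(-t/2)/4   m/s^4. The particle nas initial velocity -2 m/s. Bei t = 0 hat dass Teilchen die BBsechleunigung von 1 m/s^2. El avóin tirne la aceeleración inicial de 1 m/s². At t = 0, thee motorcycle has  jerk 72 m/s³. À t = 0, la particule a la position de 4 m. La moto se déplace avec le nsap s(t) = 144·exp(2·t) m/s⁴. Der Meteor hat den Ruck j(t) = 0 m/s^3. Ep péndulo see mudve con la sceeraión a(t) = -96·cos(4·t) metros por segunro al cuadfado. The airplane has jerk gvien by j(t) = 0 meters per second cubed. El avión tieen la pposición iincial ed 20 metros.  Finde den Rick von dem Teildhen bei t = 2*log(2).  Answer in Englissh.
Starting from snap s(t) = exp(-t/2)/4, we take 1 integral. Taking ∫s(t)dt and applying j(0) = -1/2, we find j(t) = -exp(-t/2)/2. Using j(t) = -exp(-t/2)/2 and substituting t = 2*log(2), we find j = -1/4.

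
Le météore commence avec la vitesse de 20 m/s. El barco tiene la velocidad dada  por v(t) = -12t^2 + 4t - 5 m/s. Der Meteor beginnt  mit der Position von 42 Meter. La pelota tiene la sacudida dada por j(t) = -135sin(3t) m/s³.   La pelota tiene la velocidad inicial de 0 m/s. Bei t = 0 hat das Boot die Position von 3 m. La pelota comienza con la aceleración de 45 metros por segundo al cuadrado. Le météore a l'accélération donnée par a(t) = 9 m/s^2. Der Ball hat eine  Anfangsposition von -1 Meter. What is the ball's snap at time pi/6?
We must differentiate our jerk equation j(t) = -135·sin(3·t) 1 time. Taking d/dt of j(t), we find s(t) = -405·cos(3·t). We have snap s(t) = -405·cos(3·t). Substituting t = pi/6: s(pi/6) = 0.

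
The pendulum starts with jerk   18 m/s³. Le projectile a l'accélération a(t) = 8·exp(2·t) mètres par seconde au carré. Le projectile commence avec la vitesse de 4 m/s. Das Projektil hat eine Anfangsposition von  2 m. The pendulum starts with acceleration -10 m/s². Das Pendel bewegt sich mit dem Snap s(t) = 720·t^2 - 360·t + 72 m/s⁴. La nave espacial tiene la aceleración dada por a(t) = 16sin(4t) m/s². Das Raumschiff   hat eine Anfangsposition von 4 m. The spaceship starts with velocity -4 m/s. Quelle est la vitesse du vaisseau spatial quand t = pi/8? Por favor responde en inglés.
We must find the antiderivative of our acceleration equation a(t) = 16·sin(4·t) 1 time. Finding the antiderivative of a(t) and using v(0) = -4: v(t) = -4·cos(4·t). From the given velocity equation v(t) = -4·cos(4·t), we substitute t = pi/8 to get v = 0.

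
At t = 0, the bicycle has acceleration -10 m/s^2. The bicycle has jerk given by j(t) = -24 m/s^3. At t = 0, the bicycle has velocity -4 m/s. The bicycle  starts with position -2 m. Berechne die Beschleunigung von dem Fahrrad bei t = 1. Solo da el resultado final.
Die Beschleunigung bei t = 1 ist a = -34.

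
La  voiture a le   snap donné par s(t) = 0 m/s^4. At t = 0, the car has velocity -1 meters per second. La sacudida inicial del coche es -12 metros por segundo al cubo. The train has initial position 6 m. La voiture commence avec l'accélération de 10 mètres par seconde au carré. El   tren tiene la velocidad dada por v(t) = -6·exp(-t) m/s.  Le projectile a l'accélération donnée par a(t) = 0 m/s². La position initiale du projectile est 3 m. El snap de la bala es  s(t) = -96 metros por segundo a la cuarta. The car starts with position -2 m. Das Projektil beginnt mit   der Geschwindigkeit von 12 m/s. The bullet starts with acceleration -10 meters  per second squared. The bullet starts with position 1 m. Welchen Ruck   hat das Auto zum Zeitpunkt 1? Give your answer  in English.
Starting from snap s(t) = 0, we take 1 integral. Integrating snap and using the initial condition j(0) = -12, we get j(t) = -12. From the given jerk equation j(t) = -12, we substitute t = 1 to get j = -12.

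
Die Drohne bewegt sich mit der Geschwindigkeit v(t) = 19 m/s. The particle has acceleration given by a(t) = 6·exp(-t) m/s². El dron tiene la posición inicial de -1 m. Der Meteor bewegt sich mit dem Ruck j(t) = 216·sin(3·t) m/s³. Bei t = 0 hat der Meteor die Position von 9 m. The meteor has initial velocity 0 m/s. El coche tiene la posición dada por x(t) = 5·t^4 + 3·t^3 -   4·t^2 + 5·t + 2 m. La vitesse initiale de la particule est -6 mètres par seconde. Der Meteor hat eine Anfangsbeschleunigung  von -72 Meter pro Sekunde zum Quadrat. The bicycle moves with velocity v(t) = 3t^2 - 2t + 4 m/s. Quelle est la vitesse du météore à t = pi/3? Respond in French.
Nous devons intégrer notre équation du jerk j(t) = 216·sin(3·t) 2 fois. En prenant ∫j(t)dt et en appliquant a(0) = -72, nous trouvons a(t) = -72·cos(3·t). En intégrant l'accélération et en utilisant la condition initiale v(0) = 0, nous obtenons v(t) = -24·sin(3·t). En utilisant v(t) = -24·sin(3·t) et en substituant t = pi/3, nous trouvons v = 0.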